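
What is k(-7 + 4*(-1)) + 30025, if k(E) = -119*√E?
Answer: 30025 - 119*I*√11 ≈ 30025.0 - 394.68*I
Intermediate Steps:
k(-7 + 4*(-1)) + 30025 = -119*√(-7 + 4*(-1)) + 30025 = -119*√(-7 - 4) + 30025 = -119*I*√11 + 30025 = 30025 - 119*I*√11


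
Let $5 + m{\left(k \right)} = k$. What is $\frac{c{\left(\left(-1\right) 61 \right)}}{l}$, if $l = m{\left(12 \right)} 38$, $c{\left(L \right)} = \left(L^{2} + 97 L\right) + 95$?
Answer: $- \frac{2101}{266} \approx -7.8985$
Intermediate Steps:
$c{\left(L \right)} = 95 + L^{2} + 97 L$
$m{\left(k \right)} = -5 + k$
$l = 266$ ($l = \left(-5 + 12\right) 38 = 7 \cdot 38 = 266$)
$\frac{c{\left(\left(-1\right) 61 \right)}}{l} = \frac{95 + \left(\left(-1\right) 61\right)^{2} + 97 \left(\left(-1\right) 61\right)}{266} = \left(95 + \left(-61\right)^{2} + 97 \left(-61\right)\right) \frac{1}{266} = \left(95 + 3721 - 5917\right) \frac{1}{266} = \left(-2101\right) \frac{1}{266} = - \frac{2101}{266}$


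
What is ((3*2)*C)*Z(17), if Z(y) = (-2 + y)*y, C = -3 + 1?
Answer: -3060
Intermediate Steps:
C = -2
Z(y) = y*(-2 + y)
((3*2)*C)*Z(17) = ((3*2)*(-2))*(17*(-2 + 17)) = (6*(-2))*(17*15) = -12*255 = -3060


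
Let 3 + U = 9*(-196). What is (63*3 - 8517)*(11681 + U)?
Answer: -82563792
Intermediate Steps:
U = -1767 (U = -3 + 9*(-196) = -3 - 1764 = -1767)
(63*3 - 8517)*(11681 + U) = (63*3 - 8517)*(11681 - 1767) = (189 - 8517)*9914 = -8328*9914 = -82563792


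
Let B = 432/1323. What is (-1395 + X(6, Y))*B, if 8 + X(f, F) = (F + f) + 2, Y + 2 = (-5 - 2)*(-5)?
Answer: -21792/49 ≈ -444.73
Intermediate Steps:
Y = 33 (Y = -2 + (-5 - 2)*(-5) = -2 - 7*(-5) = -2 + 35 = 33)
X(f, F) = -6 + F + f (X(f, F) = -8 + ((F + f) + 2) = -8 + (2 + F + f) = -6 + F + f)
B = 16/49 (B = 432*(1/1323) = 16/49 ≈ 0.32653)
(-1395 + X(6, Y))*B = (-1395 + (-6 + 33 + 6))*(16/49) = (-1395 + 33)*(16/49) = -1362*16/49 = -21792/49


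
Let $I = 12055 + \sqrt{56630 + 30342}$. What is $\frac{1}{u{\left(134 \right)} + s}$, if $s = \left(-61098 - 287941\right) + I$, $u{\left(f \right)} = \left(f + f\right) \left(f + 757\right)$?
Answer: $- \frac{24549}{2410591861} - \frac{\sqrt{21743}}{4821183722} \approx -1.0214 \cdot 10^{-5}$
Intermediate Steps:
$I = 12055 + 2 \sqrt{21743}$ ($I = 12055 + \sqrt{86972} = 12055 + 2 \sqrt{21743} \approx 12350.0$)
$u{\left(f \right)} = 2 f \left(757 + f\right)$
$s = -336984 + 2 \sqrt{21743}$ ($s = \left(-61098 - 287941\right) + \left(12055 + 2 \sqrt{21743}\right) = -349039 + \left(12055 + 2 \sqrt{21743}\right) = -336984 + 2 \sqrt{21743} \approx -3.3669 \cdot 10^{5}$)
$\frac{1}{u{\left(134 \right)} + s} = \frac{1}{2 \cdot 134 \left(757 + 134\right) - \left(336984 - 2 \sqrt{21743}\right)} = \frac{1}{2 \cdot 134 \cdot 891 - \left(336984 - 2 \sqrt{21743}\right)} = \frac{1}{238788 - \left(336984 - 2 \sqrt{21743}\right)} = \frac{1}{-98196 + 2 \sqrt{21743}}$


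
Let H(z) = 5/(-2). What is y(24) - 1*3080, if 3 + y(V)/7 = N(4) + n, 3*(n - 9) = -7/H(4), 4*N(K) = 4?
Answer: -45367/15 ≈ -3024.5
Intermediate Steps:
N(K) = 1 (N(K) = (¼)*4 = 1)
H(z) = -5/2 (H(z) = 5*(-½) = -5/2)
n = 149/15 (n = 9 + (-7/(-5/2))/3 = 9 + (-7*(-⅖))/3 = 9 + (⅓)*(14/5) = 9 + 14/15 = 149/15 ≈ 9.9333)
y(V) = 833/15 (y(V) = -21 + 7*(1 + 149/15) = -21 + 7*(164/15) = -21 + 1148/15 = 833/15)
y(24) - 1*3080 = 833/15 - 1*3080 = 833/15 - 3080 = -45367/15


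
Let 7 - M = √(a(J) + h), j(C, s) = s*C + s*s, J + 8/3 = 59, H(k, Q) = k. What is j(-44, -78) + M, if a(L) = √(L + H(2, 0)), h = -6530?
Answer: 9523 - √(-58770 + 15*√21)/3 ≈ 9523.0 - 80.761*I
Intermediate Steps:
J = 169/3 (J = -8/3 + 59 = 169/3 ≈ 56.333)
j(C, s) = s² + C*s (j(C, s) = C*s + s² = s² + C*s)
a(L) = √(2 + L) (a(L) = √(L + 2) = √(2 + L))
M = 7 - √(-6530 + 5*√21/3) (M = 7 - √(√(2 + 169/3) - 6530) = 7 - √(√(175/3) - 6530) = 7 - √(5*√21/3 - 6530) = 7 - √(-6530 + 5*√21/3) ≈ 7.0 - 80.761*I)
j(-44, -78) + M = -78*(-44 - 78) + (7 - √(-58770 + 15*√21)/3) = -78*(-122) + (7 - √(-58770 + 15*√21)/3) = 9516 + (7 - √(-58770 + 15*√21)/3) = 9523 - √(-58770 + 15*√21)/3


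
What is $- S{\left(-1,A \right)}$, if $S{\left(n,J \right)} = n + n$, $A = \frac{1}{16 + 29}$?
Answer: $2$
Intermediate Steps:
$A = \frac{1}{45} \approx 0.022222$
$S{\left(n,J \right)} = 2 n$
$- S{\left(-1,A \right)} = - 2 \left(-1\right) = \left(-1\right) \left(-2\right) = 2$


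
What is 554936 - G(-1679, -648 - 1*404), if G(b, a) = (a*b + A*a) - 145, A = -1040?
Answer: -2305307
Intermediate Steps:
G(b, a) = -145 - 1040*a + a*b (G(b, a) = (a*b - 1040*a) - 145 = (-1040*a + a*b) - 145 = -145 - 1040*a + a*b)
554936 - G(-1679, -648 - 1*404) = 554936 - (-145 - 1040*(-648 - 1*404) + (-648 - 1*404)*(-1679)) = 554936 - (-145 - 1040*(-648 - 404) + (-648 - 404)*(-1679)) = 554936 - (-145 - 1040*(-1052) - 1052*(-1679)) = 554936 - (-145 + 1094080 + 1766308) = 554936 - 1*2860243 = 554936 - 2860243 = -2305307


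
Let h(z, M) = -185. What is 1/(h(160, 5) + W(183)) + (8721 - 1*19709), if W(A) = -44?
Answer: -2516253/229 ≈ -10988.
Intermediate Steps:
1/(h(160, 5) + W(183)) + (8721 - 1*19709) = 1/(-185 - 44) + (8721 - 1*19709) = 1/(-229) + (8721 - 19709) = -1/229 - 10988 = -2516253/229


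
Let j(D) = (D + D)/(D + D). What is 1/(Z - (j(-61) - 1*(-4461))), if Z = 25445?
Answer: 1/20983 ≈ 4.7658e-5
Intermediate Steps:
j(D) = 1 (j(D) = (2*D)/((2*D)) = (2*D)*(1/(2*D)) = 1)
1/(Z - (j(-61) - 1*(-4461))) = 1/(25445 - (1 - 1*(-4461))) = 1/(25445 - (1 + 4461)) = 1/(25445 - 1*4462) = 1/(25445 - 4462) = 1/20983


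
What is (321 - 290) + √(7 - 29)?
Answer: 31 + I*√22 ≈ 31.0 + 4.6904*I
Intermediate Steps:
(321 - 290) + √(7 - 29) = 31 + √(-22) = 31 + I*√22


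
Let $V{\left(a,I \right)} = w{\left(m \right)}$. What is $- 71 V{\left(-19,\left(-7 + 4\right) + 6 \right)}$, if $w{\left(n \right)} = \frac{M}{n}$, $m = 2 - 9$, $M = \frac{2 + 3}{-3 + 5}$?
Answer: $\frac{355}{14} \approx 25.357$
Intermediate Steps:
$M = \frac{5}{2} \approx 2.5$
$m = -7$ ($m = 2 - 9 = -7$)
$w{\left(n \right)} = \frac{5}{2 n}$
$V{\left(a,I \right)} = - \frac{5}{14}$ ($V{\left(a,I \right)} = \frac{5}{2 \left(-7\right)} = \frac{5}{2} \left(- \frac{1}{7}\right) = - \frac{5}{14}$)
$- 71 V{\left(-19,\left(-7 + 4\right) + 6 \right)} = \left(-71\right) \left(- \frac{5}{14}\right) = \frac{355}{14}$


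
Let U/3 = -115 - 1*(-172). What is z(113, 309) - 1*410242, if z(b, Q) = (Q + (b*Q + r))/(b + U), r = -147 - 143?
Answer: -29118448/71 ≈ -4.1012e+5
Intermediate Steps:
r = -290
U = 171 (U = 3*(-115 - 1*(-172)) = 3*(-115 + 172) = 3*57 = 171)
z(b, Q) = (-290 + Q + Q*b)/(171 + b) (z(b, Q) = (Q + (b*Q - 290))/(b + 171) = (Q + (Q*b - 290))/(171 + b) = (Q + (-290 + Q*b))/(171 + b) = (-290 + Q + Q*b)/(171 + b))
z(113, 309) - 1*410242 = (-290 + 309 + 309*113)/(171 + 113) - 1*410242 = (-290 + 309 + 34917)/284 - 410242 = (1/284)*34936 - 410242 = 8734/71 - 410242 = -29118448/71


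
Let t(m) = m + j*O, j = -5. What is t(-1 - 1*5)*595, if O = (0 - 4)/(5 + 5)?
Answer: -2380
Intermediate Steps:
O = -⅖ (O = -4/10 = -4*⅒ = -⅖ ≈ -0.40000)
t(m) = 2 + m (t(m) = m - 5*(-⅖) = m + 2 = 2 + m)
t(-1 - 1*5)*595 = (2 + (-1 - 1*5))*595 = (2 + (-1 - 5))*595 = (2 - 6)*595 = -4*595 = -2380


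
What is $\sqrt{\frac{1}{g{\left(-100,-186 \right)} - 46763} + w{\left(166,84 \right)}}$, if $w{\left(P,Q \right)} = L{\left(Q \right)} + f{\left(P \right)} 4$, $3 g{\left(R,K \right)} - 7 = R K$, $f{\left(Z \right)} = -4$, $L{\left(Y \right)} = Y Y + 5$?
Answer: $\frac{\sqrt{104311856413534}}{121682} \approx 83.934$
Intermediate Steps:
$L{\left(Y \right)} = 5 + Y^{2}$ ($L{\left(Y \right)} = Y^{2} + 5 = 5 + Y^{2}$)
$g{\left(R,K \right)} = \frac{7}{3} + \frac{K R}{3}$ ($g{\left(R,K \right)} = \frac{7}{3} + \frac{R K}{3} = \frac{7}{3} + \frac{K R}{3}$)
$w{\left(P,Q \right)} = -11 + Q^{2}$ ($w{\left(P,Q \right)} = \left(5 + Q^{2}\right) - 16 = -11 + Q^{2}$)
$\sqrt{\frac{1}{g{\left(-100,-186 \right)} - 46763} + w{\left(166,84 \right)}} = \sqrt{\frac{1}{\left(\frac{7}{3} + \frac{1}{3} \left(-186\right) \left(-100\right)\right) - 46763} - \left(11 - 84^{2}\right)} = \sqrt{\frac{1}{\left(\frac{7}{3} + 6200\right) - 46763} + \left(-11 + 7056\right)} = \sqrt{\frac{1}{\frac{18607}{3} - 46763} + 7045} = \sqrt{\frac{1}{- \frac{121682}{3}} + 7045} = \sqrt{- \frac{3}{121682} + 7045} = \sqrt{\frac{857249687}{121682}} = \frac{\sqrt{104311856413534}}{121682}$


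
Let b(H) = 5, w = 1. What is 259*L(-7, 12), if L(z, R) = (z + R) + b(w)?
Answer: 2590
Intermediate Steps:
L(z, R) = 5 + R + z (L(z, R) = (z + R) + 5 = (R + z) + 5 = 5 + R + z)
259*L(-7, 12) = 259*(5 + 12 - 7) = 259*10 = 2590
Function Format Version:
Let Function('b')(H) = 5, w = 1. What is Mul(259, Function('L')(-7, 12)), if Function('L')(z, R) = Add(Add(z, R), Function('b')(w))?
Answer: 2590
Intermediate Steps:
Function('L')(z, R) = Add(5, R, z) (Function('L')(z, R) = Add(Add(z, R), 5) = Add(Add(R, z), 5) = Add(5, R, z))
Mul(259, Function('L')(-7, 12)) = Mul(259, Add(5, 12, -7)) = Mul(259, 10) = 2590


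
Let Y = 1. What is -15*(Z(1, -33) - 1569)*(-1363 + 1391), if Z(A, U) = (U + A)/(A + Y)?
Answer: 665700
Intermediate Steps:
Z(A, U) = (A + U)/(1 + A) (Z(A, U) = (U + A)/(A + 1) = (A + U)/(1 + A))
-15*(Z(1, -33) - 1569)*(-1363 + 1391) = -15*((1 - 33)/(1 + 1) - 1569)*(-1363 + 1391) = -15*(-32/2 - 1569)*28 = -15*((½)*(-32) - 1569)*28 = -15*(-16 - 1569)*28 = -(-23775)*28 = -15*(-44380) = 665700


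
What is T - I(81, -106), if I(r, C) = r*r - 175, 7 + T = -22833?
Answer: -29226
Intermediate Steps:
T = -22840 (T = -7 - 22833 = -22840)
I(r, C) = -175 + r² (I(r, C) = r² - 175 = -175 + r²)
T - I(81, -106) = -22840 - (-175 + 81²) = -22840 - (-175 + 6561) = -22840 - 1*6386 = -22840 - 6386 = -29226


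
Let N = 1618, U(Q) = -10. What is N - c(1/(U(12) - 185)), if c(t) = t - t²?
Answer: 61524646/38025 ≈ 1618.0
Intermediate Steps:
N - c(1/(U(12) - 185)) = 1618 - (1 - 1/(-10 - 185))/(-10 - 185) = 1618 - (1 - 1/(-195))/(-195) = 1618 - (-1)*(1 - 1*(-1/195))/195 = 1618 - (-1)*(1 + 1/195)/195 = 1618 - (-1)*196/(195*195) = 1618 - 1*(-196/38025) = 1618 + 196/38025 = 61524646/38025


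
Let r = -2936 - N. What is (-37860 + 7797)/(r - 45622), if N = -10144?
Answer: 30063/38414 ≈ 0.78261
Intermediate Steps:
r = 7208 (r = -2936 - 1*(-10144) = -2936 + 10144 = 7208)
(-37860 + 7797)/(r - 45622) = (-37860 + 7797)/(7208 - 45622) = -30063/(-38414) = -30063*(-1/38414) = 30063/38414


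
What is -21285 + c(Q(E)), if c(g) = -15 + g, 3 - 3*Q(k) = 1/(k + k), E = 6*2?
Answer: -1533529/72 ≈ -21299.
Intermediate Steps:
E = 12
Q(k) = 1 - 1/(6*k) (Q(k) = 1 - 1/(3*(k + k)) = 1 - 1/(2*k)/3 = 1 - 1/(6*k))
-21285 + c(Q(E)) = -21285 + (-15 + (-1/6 + 12)/12) = -21285 + (-15 + (1/12)*(71/6)) = -21285 + (-15 + 71/72) = -21285 - 1009/72 = -1533529/72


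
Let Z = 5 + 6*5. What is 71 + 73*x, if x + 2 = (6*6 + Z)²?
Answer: 367918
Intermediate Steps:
Z = 35 (Z = 5 + 30 = 35)
x = 5039 (x = -2 + (6*6 + 35)² = -2 + (36 + 35)² = -2 + 71² = -2 + 5041 = 5039)
71 + 73*x = 71 + 73*5039 = 71 + 367847 = 367918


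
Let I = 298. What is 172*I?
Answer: 51256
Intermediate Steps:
172*I = 172*298 = 51256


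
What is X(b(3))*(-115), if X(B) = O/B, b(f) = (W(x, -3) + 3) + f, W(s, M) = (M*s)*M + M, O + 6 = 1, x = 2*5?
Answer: 575/93 ≈ 6.1828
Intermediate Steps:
x = 10
O = -5 (O = -6 + 1 = -5)
W(s, M) = M + s*M² (W(s, M) = s*M² + M = M + s*M²)
b(f) = 90 + f (b(f) = (-3*(1 - 3*10) + 3) + f = (-3*(1 - 30) + 3) + f = (-3*(-29) + 3) + f = (87 + 3) + f = 90 + f)
X(B) = -5/B
X(b(3))*(-115) = -5/(90 + 3)*(-115) = -5/93*(-115) = 575/93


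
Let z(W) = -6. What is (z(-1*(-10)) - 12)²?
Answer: 324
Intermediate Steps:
(z(-1*(-10)) - 12)² = (-6 - 12)² = (-18)² = 324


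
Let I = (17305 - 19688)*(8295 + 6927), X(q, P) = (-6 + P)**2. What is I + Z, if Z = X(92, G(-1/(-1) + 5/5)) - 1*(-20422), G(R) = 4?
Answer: -36253600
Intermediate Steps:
Z = 20426 (Z = (-6 + 4)**2 - 1*(-20422) = (-2)**2 + 20422 = 4 + 20422 = 20426)
I = -36274026 (I = -2383*15222 = -36274026)
I + Z = -36274026 + 20426 = -36253600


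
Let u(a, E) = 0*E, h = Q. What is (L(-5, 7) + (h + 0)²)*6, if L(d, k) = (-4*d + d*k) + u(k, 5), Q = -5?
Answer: 60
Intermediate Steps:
h = -5
u(a, E) = 0
L(d, k) = -4*d + d*k (L(d, k) = (-4*d + d*k) + 0 = -4*d + d*k)
(L(-5, 7) + (h + 0)²)*6 = (-5*(-4 + 7) + (-5 + 0)²)*6 = (-5*3 + (-5)²)*6 = (-15 + 25)*6 = 10*6 = 60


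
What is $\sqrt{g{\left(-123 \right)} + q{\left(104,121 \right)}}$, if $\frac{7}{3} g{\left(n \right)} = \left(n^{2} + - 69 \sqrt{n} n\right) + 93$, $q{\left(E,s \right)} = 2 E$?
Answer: $\frac{\sqrt{329854 + 178227 i \sqrt{123}}}{7} \approx 154.32 + 130.7 i$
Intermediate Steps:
$g{\left(n \right)} = \frac{279}{7} - \frac{207 n^{\frac{3}{2}}}{7} + \frac{3 n^{2}}{7}$ ($g{\left(n \right)} = \frac{3 \left(\left(n^{2} + - 69 \sqrt{n} n\right) + 93\right)}{7} = \frac{3 \left(\left(n^{2} - 69 n^{\frac{3}{2}}\right) + 93\right)}{7} = \frac{3 \left(93 + n^{2} - 69 n^{\frac{3}{2}}\right)}{7} = \frac{279}{7} - \frac{207 n^{\frac{3}{2}}}{7} + \frac{3 n^{2}}{7}$)
$\sqrt{g{\left(-123 \right)} + q{\left(104,121 \right)}} = \sqrt{\left(\frac{279}{7} - \frac{207 \left(-123\right)^{\frac{3}{2}}}{7} + \frac{3 \left(-123\right)^{2}}{7}\right) + 2 \cdot 104} = \sqrt{\left(\frac{279}{7} - \frac{207 \left(- 123 i \sqrt{123}\right)}{7} + \frac{3}{7} \cdot 15129\right) + 208} = \sqrt{\left(\frac{279}{7} + \frac{25461 i \sqrt{123}}{7} + \frac{45387}{7}\right) + 208} = \sqrt{\left(\frac{45666}{7} + \frac{25461 i \sqrt{123}}{7}\right) + 208} = \sqrt{\frac{47122}{7} + \frac{25461 i \sqrt{123}}{7}}$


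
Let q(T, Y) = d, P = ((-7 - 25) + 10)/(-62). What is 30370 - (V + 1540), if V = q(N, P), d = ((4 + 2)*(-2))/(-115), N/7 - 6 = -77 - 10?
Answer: 3315438/115 ≈ 28830.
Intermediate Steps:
N = -567 (N = 42 + 7*(-77 - 10) = 42 + 7*(-87) = 42 - 609 = -567)
d = 12/115 (d = (6*(-2))*(-1/115) = -12*(-1/115) = 12/115 ≈ 0.10435)
P = 11/31 (P = (-32 + 10)*(-1/62) = -22*(-1/62) = 11/31 ≈ 0.35484)
q(T, Y) = 12/115
V = 12/115 ≈ 0.10435
30370 - (V + 1540) = 30370 - (12/115 + 1540) = 30370 - 1*177112/115 = 30370 - 177112/115 = 3315438/115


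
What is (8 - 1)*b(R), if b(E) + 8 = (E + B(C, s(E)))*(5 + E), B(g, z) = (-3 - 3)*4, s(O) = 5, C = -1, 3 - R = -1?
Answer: -1316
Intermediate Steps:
R = 4 (R = 3 - 1*(-1) = 3 + 1 = 4)
B(g, z) = -24 (B(g, z) = -6*4 = -24)
b(E) = -8 + (-24 + E)*(5 + E) (b(E) = -8 + (E - 24)*(5 + E) = -8 + (-24 + E)*(5 + E))
(8 - 1)*b(R) = (8 - 1)*(-128 + 4**2 - 19*4) = 7*(-128 + 16 - 76) = 7*(-188) = -1316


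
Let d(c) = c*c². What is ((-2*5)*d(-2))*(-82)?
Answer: -6560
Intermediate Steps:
d(c) = c³
((-2*5)*d(-2))*(-82) = (-2*5*(-2)³)*(-82) = -10*(-8)*(-82) = 80*(-82) = -6560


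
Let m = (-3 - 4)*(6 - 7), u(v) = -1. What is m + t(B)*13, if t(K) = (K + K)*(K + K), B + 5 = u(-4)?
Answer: 1879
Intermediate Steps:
B = -6 (B = -5 - 1 = -6)
t(K) = 4*K² (t(K) = (2*K)*(2*K) = 4*K²)
m = 7 (m = -7*(-1) = 7)
m + t(B)*13 = 7 + (4*(-6)²)*13 = 7 + (4*36)*13 = 7 + 144*13 = 7 + 1872 = 1879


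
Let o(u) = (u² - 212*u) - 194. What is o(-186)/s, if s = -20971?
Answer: -1102/313 ≈ -3.5208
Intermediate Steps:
o(u) = -194 + u² - 212*u
o(-186)/s = (-194 + (-186)² - 212*(-186))/(-20971) = (-194 + 34596 + 39432)*(-1/20971) = 73834*(-1/20971) = -1102/313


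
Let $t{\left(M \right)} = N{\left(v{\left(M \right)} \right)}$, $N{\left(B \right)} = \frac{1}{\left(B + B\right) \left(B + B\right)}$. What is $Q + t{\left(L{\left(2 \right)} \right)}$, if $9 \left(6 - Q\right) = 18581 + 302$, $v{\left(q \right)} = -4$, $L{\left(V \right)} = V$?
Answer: $- \frac{1205047}{576} \approx -2092.1$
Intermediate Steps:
$N{\left(B \right)} = \frac{1}{4 B^{2}}$ ($N{\left(B \right)} = \frac{1}{2 B 2 B} = \frac{1}{4 B^{2}}$)
$t{\left(M \right)} = \frac{1}{64}$ ($t{\left(M \right)} = \frac{1}{4 \cdot 16} = \frac{1}{4} \cdot \frac{1}{16} = \frac{1}{64}$)
$Q = - \frac{18829}{9}$ ($Q = 6 - \frac{18581 + 302}{9} = 6 - \frac{18883}{9} = - \frac{18829}{9} \approx -2092.1$)
$Q + t{\left(L{\left(2 \right)} \right)} = - \frac{18829}{9} + \frac{1}{64} = - \frac{1205047}{576}$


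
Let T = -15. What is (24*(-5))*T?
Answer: 1800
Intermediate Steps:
(24*(-5))*T = (24*(-5))*(-15) = -120*(-15) = 1800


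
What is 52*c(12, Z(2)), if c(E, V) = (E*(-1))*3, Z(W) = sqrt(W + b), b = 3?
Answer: -1872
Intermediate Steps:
Z(W) = sqrt(3 + W) (Z(W) = sqrt(W + 3) = sqrt(3 + W))
c(E, V) = -3*E (c(E, V) = -E*3 = -3*E)
52*c(12, Z(2)) = 52*(-3*12) = 52*(-36) = -1872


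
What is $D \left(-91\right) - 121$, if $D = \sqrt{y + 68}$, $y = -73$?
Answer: $-121 - 91 i \sqrt{5} \approx -121.0 - 203.48 i$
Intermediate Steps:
$D = i \sqrt{5}$ ($D = \sqrt{-73 + 68} = \sqrt{-5} = i \sqrt{5} \approx 2.2361 i$)
$D \left(-91\right) - 121 = i \sqrt{5} \left(-91\right) - 121 = - 91 i \sqrt{5} - 121 = -121 - 91 i \sqrt{5}$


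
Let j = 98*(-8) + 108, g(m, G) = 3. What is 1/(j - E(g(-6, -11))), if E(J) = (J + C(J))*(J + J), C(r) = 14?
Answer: -1/778 ≈ -0.0012853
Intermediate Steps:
E(J) = 2*J*(14 + J) (E(J) = (J + 14)*(J + J) = (14 + J)*(2*J) = 2*J*(14 + J))
j = -676 (j = -784 + 108 = -676)
1/(j - E(g(-6, -11))) = 1/(-676 - 2*3*(14 + 3)) = 1/(-676 - 2*3*17) = 1/(-676 - 1*102) = 1/(-676 - 102) = 1/(-778) = -1/778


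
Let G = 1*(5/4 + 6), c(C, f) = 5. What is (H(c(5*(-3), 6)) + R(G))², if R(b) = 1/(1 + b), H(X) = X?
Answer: 28561/1089 ≈ 26.227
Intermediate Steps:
G = 29/4 (G = 1*(5*(¼) + 6) = 1*(5/4 + 6) = 1*(29/4) = 29/4 ≈ 7.2500)
(H(c(5*(-3), 6)) + R(G))² = (5 + 1/(1 + 29/4))² = (5 + 1/(33/4))² = (5 + 4/33)² = (169/33)² = 28561/1089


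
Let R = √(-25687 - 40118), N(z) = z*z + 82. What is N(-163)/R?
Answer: -26651*I*√65805/65805 ≈ -103.89*I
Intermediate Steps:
N(z) = 82 + z² (N(z) = z² + 82 = 82 + z²)
R = I*√65805 (R = √(-65805) = I*√65805 ≈ 256.52*I)
N(-163)/R = (82 + (-163)²)/((I*√65805)) = (82 + 26569)*(-I*√65805/65805) = 26651*(-I*√65805/65805) = -26651*I*√65805/65805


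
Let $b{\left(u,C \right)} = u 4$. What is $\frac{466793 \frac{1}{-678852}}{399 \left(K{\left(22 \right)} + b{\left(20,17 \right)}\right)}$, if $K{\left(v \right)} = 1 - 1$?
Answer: $- \frac{466793}{21668955840} \approx -2.1542 \cdot 10^{-5}$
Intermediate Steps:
$K{\left(v \right)} = 0$ ($K{\left(v \right)} = 1 - 1 = 0$)
$b{\left(u,C \right)} = 4 u$
$\frac{466793 \frac{1}{-678852}}{399 \left(K{\left(22 \right)} + b{\left(20,17 \right)}\right)} = \frac{466793 \frac{1}{-678852}}{399 \left(0 + 4 \cdot 20\right)} = \frac{466793 \left(- \frac{1}{678852}\right)}{399 \left(0 + 80\right)} = - \frac{466793}{678852 \cdot 399 \cdot 80} = - \frac{466793}{678852 \cdot 31920} = \left(- \frac{466793}{678852}\right) \frac{1}{31920} = - \frac{466793}{21668955840}$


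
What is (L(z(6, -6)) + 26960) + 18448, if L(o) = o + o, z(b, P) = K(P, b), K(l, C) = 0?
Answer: 45408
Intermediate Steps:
z(b, P) = 0
L(o) = 2*o
(L(z(6, -6)) + 26960) + 18448 = (2*0 + 26960) + 18448 = (0 + 26960) + 18448 = 26960 + 18448 = 45408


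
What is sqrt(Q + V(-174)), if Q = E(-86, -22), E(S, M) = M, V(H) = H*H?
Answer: sqrt(30254) ≈ 173.94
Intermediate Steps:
V(H) = H**2
Q = -22
sqrt(Q + V(-174)) = sqrt(-22 + (-174)**2) = sqrt(-22 + 30276) = sqrt(30254)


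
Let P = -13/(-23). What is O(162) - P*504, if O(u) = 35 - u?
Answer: -9473/23 ≈ -411.87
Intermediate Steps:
P = 13/23 (P = -13*(-1/23) = 13/23 ≈ 0.56522)
O(162) - P*504 = (35 - 1*162) - 13*504/23 = (35 - 162) - 1*6552/23 = -127 - 6552/23 = -9473/23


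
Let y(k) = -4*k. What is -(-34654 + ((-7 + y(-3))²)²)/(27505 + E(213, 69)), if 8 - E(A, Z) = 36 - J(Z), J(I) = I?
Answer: 11343/9182 ≈ 1.2354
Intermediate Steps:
E(A, Z) = -28 + Z (E(A, Z) = 8 - (36 - Z) = 8 + (-36 + Z) = -28 + Z)
-(-34654 + ((-7 + y(-3))²)²)/(27505 + E(213, 69)) = -(-34654 + ((-7 - 4*(-3))²)²)/(27505 + (-28 + 69)) = -(-34654 + ((-7 + 12)²)²)/(27505 + 41) = -(-34654 + (5²)²)/27546 = -(-34654 + 25²)/27546 = -(-34654 + 625)/27546 = -(-34029)/27546 = -1*(-11343/9182) = 11343/9182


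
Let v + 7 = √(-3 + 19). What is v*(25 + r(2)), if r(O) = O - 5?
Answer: -66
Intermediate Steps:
r(O) = -5 + O
v = -3 (v = -7 + √(-3 + 19) = -7 + √16 = -7 + 4 = -3)
v*(25 + r(2)) = -3*(25 + (-5 + 2)) = -3*(25 - 3) = -3*22 = -66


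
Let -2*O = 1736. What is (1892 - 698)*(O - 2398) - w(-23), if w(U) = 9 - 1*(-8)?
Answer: -3899621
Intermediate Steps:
O = -868 (O = -½*1736 = -868)
w(U) = 17 (w(U) = 9 + 8 = 17)
(1892 - 698)*(O - 2398) - w(-23) = (1892 - 698)*(-868 - 2398) - 1*17 = 1194*(-3266) - 17 = -3899604 - 17 = -3899621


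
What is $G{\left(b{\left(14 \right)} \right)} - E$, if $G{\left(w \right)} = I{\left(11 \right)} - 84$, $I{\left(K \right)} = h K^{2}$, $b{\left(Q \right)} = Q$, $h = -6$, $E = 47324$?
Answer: $-48134$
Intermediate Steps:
$I{\left(K \right)} = - 6 K^{2}$
$G{\left(w \right)} = -810$ ($G{\left(w \right)} = - 6 \cdot 11^{2} - 84 = \left(-6\right) 121 - 84 = -726 - 84 = -810$)
$G{\left(b{\left(14 \right)} \right)} - E = -810 - 47324 = -48134$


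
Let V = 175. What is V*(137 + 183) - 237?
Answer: 55763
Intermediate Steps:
V*(137 + 183) - 237 = 175*(137 + 183) - 237 = 175*320 - 237 = 56000 - 237 = 55763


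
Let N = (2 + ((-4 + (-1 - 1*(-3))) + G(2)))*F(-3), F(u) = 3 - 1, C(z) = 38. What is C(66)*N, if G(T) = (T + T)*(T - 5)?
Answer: -912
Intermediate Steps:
G(T) = 2*T*(-5 + T) (G(T) = (2*T)*(-5 + T) = 2*T*(-5 + T))
F(u) = 2
N = -24 (N = (2 + ((-4 + (-1 - 1*(-3))) + 2*2*(-5 + 2)))*2 = (2 + ((-4 + (-1 + 3)) + 2*2*(-3)))*2 = (2 + ((-4 + 2) - 12))*2 = (2 + (-2 - 12))*2 = (2 - 14)*2 = -12*2 = -24)
C(66)*N = 38*(-24) = -912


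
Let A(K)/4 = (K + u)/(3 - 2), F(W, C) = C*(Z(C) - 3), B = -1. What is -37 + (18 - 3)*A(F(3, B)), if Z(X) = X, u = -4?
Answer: -37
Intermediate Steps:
F(W, C) = C*(-3 + C) (F(W, C) = C*(C - 3) = C*(-3 + C))
A(K) = -16 + 4*K (A(K) = 4*((K - 4)/(3 - 2)) = 4*((-4 + K)/1) = 4*((-4 + K)*1) = 4*(-4 + K) = -16 + 4*K)
-37 + (18 - 3)*A(F(3, B)) = -37 + (18 - 3)*(-16 + 4*(-(-3 - 1))) = -37 + 15*(-16 + 4*(-1*(-4))) = -37 + 15*(-16 + 4*4) = -37 + 15*(-16 + 16) = -37 + 15*0 = -37 + 0 = -37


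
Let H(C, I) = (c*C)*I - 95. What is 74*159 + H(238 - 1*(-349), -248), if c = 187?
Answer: -27211041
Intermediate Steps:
H(C, I) = -95 + 187*C*I (H(C, I) = (187*C)*I - 95 = 187*C*I - 95 = -95 + 187*C*I)
74*159 + H(238 - 1*(-349), -248) = 74*159 + (-95 + 187*(238 - 1*(-349))*(-248)) = 11766 + (-95 + 187*(238 + 349)*(-248)) = 11766 + (-95 + 187*587*(-248)) = 11766 + (-95 - 27222712) = 11766 - 27222807 = -27211041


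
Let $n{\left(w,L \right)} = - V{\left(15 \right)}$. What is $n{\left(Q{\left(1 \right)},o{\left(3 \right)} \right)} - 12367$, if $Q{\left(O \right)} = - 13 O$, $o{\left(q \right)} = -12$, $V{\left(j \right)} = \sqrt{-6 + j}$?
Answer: $-12370$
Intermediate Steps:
$n{\left(w,L \right)} = -3$ ($n{\left(w,L \right)} = - \sqrt{-6 + 15} = - \sqrt{9} = \left(-1\right) 3 = -3$)
$n{\left(Q{\left(1 \right)},o{\left(3 \right)} \right)} - 12367 = -3 - 12367 = -12370$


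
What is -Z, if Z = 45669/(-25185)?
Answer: 15223/8395 ≈ 1.8133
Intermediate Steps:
Z = -15223/8395 (Z = 45669*(-1/25185) = -15223/8395 ≈ -1.8133)
-Z = -1*(-15223/8395) = 15223/8395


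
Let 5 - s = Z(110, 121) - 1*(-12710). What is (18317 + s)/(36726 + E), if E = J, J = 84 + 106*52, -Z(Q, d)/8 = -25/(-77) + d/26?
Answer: 2828740/21182161 ≈ 0.13354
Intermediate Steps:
Z(Q, d) = -200/77 - 4*d/13 (Z(Q, d) = -8*(-25/(-77) + d/26) = -8*(-25*(-1/77) + d*(1/26)) = -8*(25/77 + d/26) = -200/77 - 4*d/13)
s = -12677837/1001 (s = 5 - ((-200/77 - 4/13*121) - 1*(-12710)) = 5 - ((-200/77 - 484/13) + 12710) = 5 - (-39868/1001 + 12710) = 5 - 1*12682842/1001 = 5 - 12682842/1001 = -12677837/1001 ≈ -12665.)
J = 5596 (J = 84 + 5512 = 5596)
E = 5596
(18317 + s)/(36726 + E) = (18317 - 12677837/1001)/(36726 + 5596) = (5657480/1001)/42322 = (5657480/1001)*(1/42322) = 2828740/21182161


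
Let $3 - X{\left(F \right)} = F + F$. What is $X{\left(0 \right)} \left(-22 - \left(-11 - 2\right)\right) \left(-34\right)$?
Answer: $918$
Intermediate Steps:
$X{\left(F \right)} = 3 - 2 F$ ($X{\left(F \right)} = 3 - \left(F + F\right) = 3 - 2 F$)
$X{\left(0 \right)} \left(-22 - \left(-11 - 2\right)\right) \left(-34\right) = \left(3 - 0\right) \left(-22 - \left(-11 - 2\right)\right) \left(-34\right) = \left(3 + 0\right) \left(-22 - -13\right) \left(-34\right) = 3 \left(-22 + 13\right) \left(-34\right) = 3 \left(-9\right) \left(-34\right) = \left(-27\right) \left(-34\right) = 918$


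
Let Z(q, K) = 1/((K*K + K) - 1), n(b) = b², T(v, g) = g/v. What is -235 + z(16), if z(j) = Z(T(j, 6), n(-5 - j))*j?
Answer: -45806419/194921 ≈ -235.00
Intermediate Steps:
Z(q, K) = 1/(-1 + K + K²) (Z(q, K) = 1/((K² + K) - 1) = 1/((K + K²) - 1) = 1/(-1 + K + K²))
z(j) = j/(-1 + (-5 - j)² + (-5 - j)⁴) (z(j) = j/(-1 + (-5 - j)² + ((-5 - j)²)²) = j/(-1 + (-5 - j)² + (-5 - j)⁴))
-235 + z(16) = -235 + 16/(-1 + (5 + 16)² + (5 + 16)⁴) = -235 + 16/(-1 + 21² + 21⁴) = -235 + 16/(-1 + 441 + 194481) = -235 + 16/194921 = -45806419/194921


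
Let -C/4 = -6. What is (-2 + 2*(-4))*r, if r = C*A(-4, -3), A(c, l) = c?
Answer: 960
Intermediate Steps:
C = 24 (C = -4*(-6) = 24)
r = -96 (r = 24*(-4) = -96)
(-2 + 2*(-4))*r = (-2 + 2*(-4))*(-96) = (-2 - 8)*(-96) = -10*(-96) = 960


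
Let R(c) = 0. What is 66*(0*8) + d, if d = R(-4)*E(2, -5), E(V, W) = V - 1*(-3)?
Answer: 0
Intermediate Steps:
E(V, W) = 3 + V (E(V, W) = V + 3 = 3 + V)
d = 0 (d = 0*(3 + 2) = 0*5 = 0)
66*(0*8) + d = 66*(0*8) + 0 = 66*0 + 0 = 0 + 0 = 0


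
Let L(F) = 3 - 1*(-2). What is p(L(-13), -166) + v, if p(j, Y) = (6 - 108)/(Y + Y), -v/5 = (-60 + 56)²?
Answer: -13229/166 ≈ -79.693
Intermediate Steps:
L(F) = 5 (L(F) = 3 + 2 = 5)
v = -80 (v = -5*(-60 + 56)² = -5*(-4)² = -5*16 = -80)
p(j, Y) = -51/Y (p(j, Y) = -102*1/(2*Y) = -51/Y)
p(L(-13), -166) + v = -51/(-166) - 80 = -51*(-1/166) - 80 = 51/166 - 80 = -13229/166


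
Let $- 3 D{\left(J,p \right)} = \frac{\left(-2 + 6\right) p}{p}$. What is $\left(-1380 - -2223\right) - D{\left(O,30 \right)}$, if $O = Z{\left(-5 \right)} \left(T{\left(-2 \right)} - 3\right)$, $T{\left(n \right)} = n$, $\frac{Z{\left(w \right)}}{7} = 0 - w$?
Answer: $\frac{2533}{3} \approx 844.33$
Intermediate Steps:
$Z{\left(w \right)} = - 7 w$ ($Z{\left(w \right)} = 7 \left(0 - w\right) = 7 \left(- w\right) = - 7 w$)
$O = -175$ ($O = \left(-7\right) \left(-5\right) \left(-2 - 3\right) = 35 \left(-5\right) = -175$)
$D{\left(J,p \right)} = - \frac{4}{3}$ ($D{\left(J,p \right)} = - \frac{\left(-2 + 6\right) p \frac{1}{p}}{3} = - \frac{4 p \frac{1}{p}}{3} = \left(- \frac{1}{3}\right) 4 = - \frac{4}{3}$)
$\left(-1380 - -2223\right) - D{\left(O,30 \right)} = \left(-1380 - -2223\right) - - \frac{4}{3} = \left(-1380 + 2223\right) + \frac{4}{3} = 843 + \frac{4}{3} = \frac{2533}{3}$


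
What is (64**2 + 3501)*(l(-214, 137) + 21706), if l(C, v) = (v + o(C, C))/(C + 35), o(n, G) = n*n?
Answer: 29168233277/179 ≈ 1.6295e+8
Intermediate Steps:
o(n, G) = n**2
l(C, v) = (v + C**2)/(35 + C) (l(C, v) = (v + C**2)/(C + 35) = (v + C**2)/(35 + C))
(64**2 + 3501)*(l(-214, 137) + 21706) = (64**2 + 3501)*((137 + (-214)**2)/(35 - 214) + 21706) = (4096 + 3501)*((137 + 45796)/(-179) + 21706) = 7597*(-1/179*45933 + 21706) = 7597*(-45933/179 + 21706) = 7597*(3839441/179) = 29168233277/179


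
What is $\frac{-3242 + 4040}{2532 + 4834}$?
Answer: $\frac{399}{3683} \approx 0.10834$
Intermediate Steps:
$\frac{-3242 + 4040}{2532 + 4834} = \frac{798}{7366} = 798 \cdot \frac{1}{7366} = \frac{399}{3683}$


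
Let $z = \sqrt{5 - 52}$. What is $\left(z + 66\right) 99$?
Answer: $6534 + 99 i \sqrt{47} \approx 6534.0 + 678.71 i$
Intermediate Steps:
$z = i \sqrt{47}$ ($z = \sqrt{-47} = i \sqrt{47} \approx 6.8557 i$)
$\left(z + 66\right) 99 = \left(i \sqrt{47} + 66\right) 99 = \left(66 + i \sqrt{47}\right) 99 = 6534 + 99 i \sqrt{47}$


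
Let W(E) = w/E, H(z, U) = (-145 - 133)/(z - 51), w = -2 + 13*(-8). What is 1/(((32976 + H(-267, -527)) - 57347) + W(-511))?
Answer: -81249/1980031496 ≈ -4.1034e-5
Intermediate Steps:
w = -106 (w = -2 - 104 = -106)
H(z, U) = -278/(-51 + z)
W(E) = -106/E
1/(((32976 + H(-267, -527)) - 57347) + W(-511)) = 1/(((32976 - 278/(-51 - 267)) - 57347) - 106/(-511)) = 1/(((32976 - 278/(-318)) - 57347) - 106*(-1/511)) = 1/(((32976 - 278*(-1/318)) - 57347) + 106/511) = 1/(((32976 + 139/159) - 57347) + 106/511) = 1/((5243323/159 - 57347) + 106/511) = 1/(-3874850/159 + 106/511) = 1/(-1980031496/81249) = -81249/1980031496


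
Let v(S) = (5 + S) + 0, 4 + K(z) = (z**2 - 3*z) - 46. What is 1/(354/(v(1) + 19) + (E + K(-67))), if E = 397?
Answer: 25/126279 ≈ 0.00019797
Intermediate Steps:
K(z) = -50 + z**2 - 3*z (K(z) = -4 + ((z**2 - 3*z) - 46) = -4 + (-46 + z**2 - 3*z) = -50 + z**2 - 3*z)
v(S) = 5 + S
1/(354/(v(1) + 19) + (E + K(-67))) = 1/(354/((5 + 1) + 19) + (397 + (-50 + (-67)**2 - 3*(-67)))) = 1/(354/(6 + 19) + (397 + (-50 + 4489 + 201))) = 1/(354/25 + (397 + 4640)) = 1/(354*(1/25) + 5037) = 1/(354/25 + 5037) = 1/(126279/25) = 25/126279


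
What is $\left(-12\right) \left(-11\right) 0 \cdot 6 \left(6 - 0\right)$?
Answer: $0$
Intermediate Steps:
$\left(-12\right) \left(-11\right) 0 \cdot 6 \left(6 - 0\right) = 132 \cdot 0 \cdot 6 \left(6 + 0\right) = 132 \cdot 0 \cdot 6 \cdot 6 = 132 \cdot 0 \cdot 36 = 132 \cdot 0 = 0$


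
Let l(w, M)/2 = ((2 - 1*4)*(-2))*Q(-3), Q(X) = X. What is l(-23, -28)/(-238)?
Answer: 12/119 ≈ 0.10084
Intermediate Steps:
l(w, M) = -24 (l(w, M) = 2*(((2 - 1*4)*(-2))*(-3)) = 2*(((2 - 4)*(-2))*(-3)) = 2*(-2*(-2)*(-3)) = 2*(4*(-3)) = 2*(-12) = -24)
l(-23, -28)/(-238) = -24/(-238) = -24*(-1/238) = 12/119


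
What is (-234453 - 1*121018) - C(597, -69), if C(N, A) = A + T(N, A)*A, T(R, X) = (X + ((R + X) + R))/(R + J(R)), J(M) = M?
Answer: -70712854/199 ≈ -3.5534e+5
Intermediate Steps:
T(R, X) = (2*R + 2*X)/(2*R) (T(R, X) = (X + ((R + X) + R))/(R + R) = (X + (X + 2*R))/((2*R)) = (2*R + 2*X)*(1/(2*R)) = (2*R + 2*X)/(2*R))
C(N, A) = A + A*(A + N)/N (C(N, A) = A + ((N + A)/N)*A = A + ((A + N)/N)*A = A + A*(A + N)/N)
(-234453 - 1*121018) - C(597, -69) = (-234453 - 1*121018) - (-69)*(-69 + 2*597)/597 = (-234453 - 121018) - (-69)*(-69 + 1194)/597 = -355471 - (-69)*1125/597 = -355471 - 1*(-25875/199) = -355471 + 25875/199 = -70712854/199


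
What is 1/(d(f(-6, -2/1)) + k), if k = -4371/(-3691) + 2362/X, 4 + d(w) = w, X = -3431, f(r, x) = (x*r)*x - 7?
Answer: -12663821/436954976 ≈ -0.028982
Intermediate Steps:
f(r, x) = -7 + r*x² (f(r, x) = (r*x)*x - 7 = r*x² - 7 = -7 + r*x²)
d(w) = -4 + w
k = 6278759/12663821 (k = -4371/(-3691) + 2362/(-3431) = -4371*(-1/3691) + 2362*(-1/3431) = 4371/3691 - 2362/3431 = 6278759/12663821 ≈ 0.49580)
1/(d(f(-6, -2/1)) + k) = 1/((-4 + (-7 - 6*(-2/1)²)) + 6278759/12663821) = 1/((-4 + (-7 - 6*(-2*1)²)) + 6278759/12663821) = 1/((-4 + (-7 - 6*(-2)²)) + 6278759/12663821) = 1/((-4 + (-7 - 6*4)) + 6278759/12663821) = 1/((-4 + (-7 - 24)) + 6278759/12663821) = 1/((-4 - 31) + 6278759/12663821) = 1/(-35 + 6278759/12663821) = 1/(-436954976/12663821) = -12663821/436954976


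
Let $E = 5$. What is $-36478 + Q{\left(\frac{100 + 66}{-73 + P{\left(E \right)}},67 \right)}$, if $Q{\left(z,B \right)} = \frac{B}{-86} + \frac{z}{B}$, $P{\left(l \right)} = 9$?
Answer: $- \frac{3363055169}{92192} \approx -36479.0$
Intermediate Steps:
$Q{\left(z,B \right)} = - \frac{B}{86} + \frac{z}{B}$ ($Q{\left(z,B \right)} = B \left(- \frac{1}{86}\right) + \frac{z}{B} = - \frac{B}{86} + \frac{z}{B}$)
$-36478 + Q{\left(\frac{100 + 66}{-73 + P{\left(E \right)}},67 \right)} = -36478 - \left(\frac{67}{86} - \frac{\left(100 + 66\right) \frac{1}{-73 + 9}}{67}\right) = -36478 - \left(\frac{67}{86} - \frac{166}{-64} \cdot \frac{1}{67}\right) = -36478 - \left(\frac{67}{86} - 166 \left(- \frac{1}{64}\right) \frac{1}{67}\right) = -36478 - \frac{75393}{92192} = - \frac{3363055169}{92192}$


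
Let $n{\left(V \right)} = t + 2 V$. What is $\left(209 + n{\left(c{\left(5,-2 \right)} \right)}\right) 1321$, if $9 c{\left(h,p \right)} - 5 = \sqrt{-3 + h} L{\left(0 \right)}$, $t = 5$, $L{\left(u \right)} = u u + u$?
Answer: $\frac{2557456}{9} \approx 2.8416 \cdot 10^{5}$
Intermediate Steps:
$L{\left(u \right)} = u + u^{2}$ ($L{\left(u \right)} = u^{2} + u = u + u^{2}$)
$c{\left(h,p \right)} = \frac{5}{9}$ ($c{\left(h,p \right)} = \frac{5}{9} + \frac{\sqrt{-3 + h} 0 \left(1 + 0\right)}{9} = \frac{5}{9} + \frac{\sqrt{-3 + h} 0 \cdot 1}{9} = \frac{5}{9} + \frac{\sqrt{-3 + h} 0}{9} = \frac{5}{9} + \frac{1}{9} \cdot 0 = \frac{5}{9} + 0 = \frac{5}{9}$)
$n{\left(V \right)} = 5 + 2 V$
$\left(209 + n{\left(c{\left(5,-2 \right)} \right)}\right) 1321 = \left(209 + \left(5 + 2 \cdot \frac{5}{9}\right)\right) 1321 = \left(209 + \left(5 + \frac{10}{9}\right)\right) 1321 = \left(209 + \frac{55}{9}\right) 1321 = \frac{1936}{9} \cdot 1321 = \frac{2557456}{9}$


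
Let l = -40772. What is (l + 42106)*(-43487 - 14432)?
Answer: -77263946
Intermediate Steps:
(l + 42106)*(-43487 - 14432) = (-40772 + 42106)*(-43487 - 14432) = 1334*(-57919) = -77263946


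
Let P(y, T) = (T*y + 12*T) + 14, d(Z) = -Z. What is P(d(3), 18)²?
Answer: 30976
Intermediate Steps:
P(y, T) = 14 + 12*T + T*y (P(y, T) = (12*T + T*y) + 14 = 14 + 12*T + T*y)
P(d(3), 18)² = (14 + 12*18 + 18*(-1*3))² = (14 + 216 + 18*(-3))² = (14 + 216 - 54)² = 176² = 30976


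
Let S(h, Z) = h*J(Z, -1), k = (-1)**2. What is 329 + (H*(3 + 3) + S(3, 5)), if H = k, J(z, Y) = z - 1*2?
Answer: 344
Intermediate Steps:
J(z, Y) = -2 + z (J(z, Y) = z - 2 = -2 + z)
k = 1
H = 1
S(h, Z) = h*(-2 + Z)
329 + (H*(3 + 3) + S(3, 5)) = 329 + (1*(3 + 3) + 3*(-2 + 5)) = 329 + (1*6 + 3*3) = 329 + (6 + 9) = 329 + 15 = 344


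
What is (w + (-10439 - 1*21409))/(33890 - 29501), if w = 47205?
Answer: 5119/1463 ≈ 3.4990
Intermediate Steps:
(w + (-10439 - 1*21409))/(33890 - 29501) = (47205 + (-10439 - 1*21409))/(33890 - 29501) = (47205 + (-10439 - 21409))/4389 = (47205 - 31848)*(1/4389) = 15357*(1/4389) = 5119/1463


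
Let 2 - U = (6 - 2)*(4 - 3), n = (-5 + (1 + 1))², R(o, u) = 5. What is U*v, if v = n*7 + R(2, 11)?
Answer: -136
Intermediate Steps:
n = 9 (n = (-5 + 2)² = (-3)² = 9)
U = -2 (U = 2 - (6 - 2)*(4 - 3) = 2 - 4 = -2)
v = 68 (v = 9*7 + 5 = 63 + 5 = 68)
U*v = -2*68 = -136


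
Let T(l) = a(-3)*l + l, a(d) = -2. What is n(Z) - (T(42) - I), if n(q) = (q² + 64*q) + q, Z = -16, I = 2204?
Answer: 1462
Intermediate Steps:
T(l) = -l (T(l) = -2*l + l = -l)
n(q) = q² + 65*q
n(Z) - (T(42) - I) = -16*(65 - 16) - (-1*42 - 1*2204) = -16*49 - (-42 - 2204) = -784 - 1*(-2246) = -784 + 2246 = 1462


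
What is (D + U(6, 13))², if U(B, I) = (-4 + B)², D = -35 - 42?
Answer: 5329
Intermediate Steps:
D = -77
(D + U(6, 13))² = (-77 + (-4 + 6)²)² = (-77 + 2²)² = (-77 + 4)² = (-73)² = 5329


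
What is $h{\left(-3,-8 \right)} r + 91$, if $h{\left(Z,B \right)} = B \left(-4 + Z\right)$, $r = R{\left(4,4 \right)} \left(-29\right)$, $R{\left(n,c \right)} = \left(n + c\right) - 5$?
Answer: $-4781$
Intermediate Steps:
$R{\left(n,c \right)} = -5 + c + n$ ($R{\left(n,c \right)} = \left(c + n\right) - 5 = -5 + c + n$)
$r = -87$ ($r = \left(-5 + 4 + 4\right) \left(-29\right) = 3 \left(-29\right) = -87$)
$h{\left(-3,-8 \right)} r + 91 = - 8 \left(-4 - 3\right) \left(-87\right) + 91 = \left(-8\right) \left(-7\right) \left(-87\right) + 91 = 56 \left(-87\right) + 91 = -4872 + 91 = -4781$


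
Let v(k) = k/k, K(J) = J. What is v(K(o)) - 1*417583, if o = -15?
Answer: -417582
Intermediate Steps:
v(k) = 1
v(K(o)) - 1*417583 = 1 - 1*417583 = 1 - 417583 = -417582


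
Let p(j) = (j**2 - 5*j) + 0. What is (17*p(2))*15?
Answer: -1530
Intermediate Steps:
p(j) = j**2 - 5*j
(17*p(2))*15 = (17*(2*(-5 + 2)))*15 = (17*(2*(-3)))*15 = (17*(-6))*15 = -102*15 = -1530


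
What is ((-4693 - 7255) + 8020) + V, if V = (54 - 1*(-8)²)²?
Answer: -3828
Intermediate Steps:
V = 100 (V = (54 - 1*64)² = (54 - 64)² = (-10)² = 100)
((-4693 - 7255) + 8020) + V = ((-4693 - 7255) + 8020) + 100 = (-11948 + 8020) + 100 = -3928 + 100 = -3828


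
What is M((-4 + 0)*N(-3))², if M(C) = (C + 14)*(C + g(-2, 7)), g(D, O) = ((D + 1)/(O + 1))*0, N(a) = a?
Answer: 97344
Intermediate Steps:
g(D, O) = 0 (g(D, O) = ((1 + D)/(1 + O))*0 = 0)
M(C) = C*(14 + C) (M(C) = (C + 14)*(C + 0) = (14 + C)*C = C*(14 + C))
M((-4 + 0)*N(-3))² = (((-4 + 0)*(-3))*(14 + (-4 + 0)*(-3)))² = ((-4*(-3))*(14 - 4*(-3)))² = (12*(14 + 12))² = (12*26)² = 312² = 97344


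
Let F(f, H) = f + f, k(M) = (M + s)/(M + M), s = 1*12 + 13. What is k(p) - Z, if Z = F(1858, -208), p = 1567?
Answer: -5822176/1567 ≈ -3715.5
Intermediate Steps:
s = 25 (s = 12 + 13 = 25)
k(M) = (25 + M)/(2*M) (k(M) = (M + 25)/(M + M) = (25 + M)/((2*M)) = (25 + M)*(1/(2*M)) = (25 + M)/(2*M))
F(f, H) = 2*f
Z = 3716 (Z = 2*1858 = 3716)
k(p) - Z = (½)*(25 + 1567)/1567 - 1*3716 = (½)*(1/1567)*1592 - 3716 = 796/1567 - 3716 = -5822176/1567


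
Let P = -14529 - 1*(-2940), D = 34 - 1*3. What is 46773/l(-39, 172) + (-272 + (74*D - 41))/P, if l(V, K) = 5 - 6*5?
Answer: -542101822/289725 ≈ -1871.1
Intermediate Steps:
l(V, K) = -25 (l(V, K) = 5 - 30 = -25)
D = 31 (D = 34 - 3 = 31)
P = -11589 (P = -14529 + 2940 = -11589)
46773/l(-39, 172) + (-272 + (74*D - 41))/P = 46773/(-25) + (-272 + (74*31 - 41))/(-11589) = 46773*(-1/25) + (-272 + (2294 - 41))*(-1/11589) = -46773/25 + (-272 + 2253)*(-1/11589) = -46773/25 + 1981*(-1/11589) = -46773/25 - 1981/11589 = -542101822/289725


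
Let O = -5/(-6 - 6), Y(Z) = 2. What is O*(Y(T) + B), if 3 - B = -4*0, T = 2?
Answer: 25/12 ≈ 2.0833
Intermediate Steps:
B = 3 (B = 3 - (-4)*0 = 3 - 1*0 = 3 + 0 = 3)
O = 5/12 (O = -5/(-12) = -1/12*(-5) = 5/12 ≈ 0.41667)
O*(Y(T) + B) = 5*(2 + 3)/12 = (5/12)*5 = 25/12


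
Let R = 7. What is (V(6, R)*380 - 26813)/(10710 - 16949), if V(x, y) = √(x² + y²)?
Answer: 26813/6239 - 380*√85/6239 ≈ 3.7361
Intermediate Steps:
(V(6, R)*380 - 26813)/(10710 - 16949) = (√(6² + 7²)*380 - 26813)/(10710 - 16949) = (√(36 + 49)*380 - 26813)/(-6239) = (√85*380 - 26813)*(-1/6239) = (380*√85 - 26813)*(-1/6239) = (-26813 + 380*√85)*(-1/6239) = 26813/6239 - 380*√85/6239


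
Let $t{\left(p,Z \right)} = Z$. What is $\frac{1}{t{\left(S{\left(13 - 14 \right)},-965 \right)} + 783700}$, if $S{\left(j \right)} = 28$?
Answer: $\frac{1}{782735} \approx 1.2776 \cdot 10^{-6}$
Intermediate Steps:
$\frac{1}{t{\left(S{\left(13 - 14 \right)},-965 \right)} + 783700} = \frac{1}{-965 + 783700} = \frac{1}{782735}$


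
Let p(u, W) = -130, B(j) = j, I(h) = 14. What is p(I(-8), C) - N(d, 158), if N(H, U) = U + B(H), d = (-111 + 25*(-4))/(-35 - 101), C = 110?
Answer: -39379/136 ≈ -289.55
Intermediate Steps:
d = 211/136 (d = (-111 - 100)/(-136) = -211*(-1/136) = 211/136 ≈ 1.5515)
N(H, U) = H + U (N(H, U) = U + H = H + U)
p(I(-8), C) - N(d, 158) = -130 - (211/136 + 158) = -130 - 1*21699/136 = -130 - 21699/136 = -39379/136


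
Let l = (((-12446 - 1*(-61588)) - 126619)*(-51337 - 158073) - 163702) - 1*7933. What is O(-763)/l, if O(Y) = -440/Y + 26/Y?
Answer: 138/4126376977135 ≈ 3.3443e-11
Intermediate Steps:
O(Y) = -414/Y
l = 16224286935 (l = (((-12446 + 61588) - 126619)*(-209410) - 163702) - 7933 = ((49142 - 126619)*(-209410) - 163702) - 7933 = (-77477*(-209410) - 163702) - 7933 = (16224458570 - 163702) - 7933 = 16224294868 - 7933 = 16224286935)
O(-763)/l = -414/(-763)/16224286935 = -414*(-1/763)*(1/16224286935) = (414/763)*(1/16224286935) = 138/4126376977135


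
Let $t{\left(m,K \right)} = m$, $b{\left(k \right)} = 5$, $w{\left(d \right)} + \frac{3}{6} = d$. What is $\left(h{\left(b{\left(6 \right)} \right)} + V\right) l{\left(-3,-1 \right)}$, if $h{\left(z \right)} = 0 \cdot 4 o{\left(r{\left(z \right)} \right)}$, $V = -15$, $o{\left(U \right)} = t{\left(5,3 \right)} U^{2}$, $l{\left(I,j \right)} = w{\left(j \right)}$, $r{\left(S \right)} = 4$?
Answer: $\frac{45}{2} \approx 22.5$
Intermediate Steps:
$w{\left(d \right)} = - \frac{1}{2} + d$
$l{\left(I,j \right)} = - \frac{1}{2} + j$
$o{\left(U \right)} = 5 U^{2}$
$h{\left(z \right)} = 0$ ($h{\left(z \right)} = 0 \cdot 4 \cdot 5 \cdot 4^{2} = 0 \cdot 5 \cdot 16 = 0 \cdot 80 = 0$)
$\left(h{\left(b{\left(6 \right)} \right)} + V\right) l{\left(-3,-1 \right)} = \left(0 - 15\right) \left(- \frac{1}{2} - 1\right) = \left(-15\right) \left(- \frac{3}{2}\right) = \frac{45}{2}$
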